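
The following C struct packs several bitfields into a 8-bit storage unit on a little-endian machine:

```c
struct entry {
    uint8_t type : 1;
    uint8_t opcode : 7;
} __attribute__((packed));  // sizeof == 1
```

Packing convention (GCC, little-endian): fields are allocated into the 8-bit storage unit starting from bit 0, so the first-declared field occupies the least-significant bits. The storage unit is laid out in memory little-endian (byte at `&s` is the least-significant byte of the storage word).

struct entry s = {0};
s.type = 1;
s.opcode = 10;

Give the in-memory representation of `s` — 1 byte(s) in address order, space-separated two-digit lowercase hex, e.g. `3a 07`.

15

type (1b) val=1 bits=0x1 at bit 0: 0x01
opcode (7b) val=10 bits=0xa at bit 1: 0x15
word = 0x15 → little-endian bytes:
  [0]=0x15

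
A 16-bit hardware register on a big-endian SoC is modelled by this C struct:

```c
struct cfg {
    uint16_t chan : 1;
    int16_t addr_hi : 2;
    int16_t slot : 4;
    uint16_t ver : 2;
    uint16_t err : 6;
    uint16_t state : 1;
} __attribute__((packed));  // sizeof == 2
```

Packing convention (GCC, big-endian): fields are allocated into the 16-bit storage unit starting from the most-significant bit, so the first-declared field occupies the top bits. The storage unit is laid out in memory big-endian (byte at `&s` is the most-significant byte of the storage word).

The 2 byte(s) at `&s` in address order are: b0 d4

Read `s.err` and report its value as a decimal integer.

42

[0]=0xb0 [1]=0xd4 (big-endian) → word 0xb0d4
chan:1 @ bit 15 → (0xb0d4>>15)&0x1 = 0x1
addr_hi:2 @ bit 13 → (0xb0d4>>13)&0x3 = 0x1
slot:4 @ bit 9 → (0xb0d4>>9)&0xf = 0x8
ver:2 @ bit 7 → (0xb0d4>>7)&0x3 = 0x1
err:6 @ bit 1 → (0xb0d4>>1)&0x3f = 0x2a  ←
state:1 @ bit 0 → (0xb0d4>>0)&0x1 = 0x0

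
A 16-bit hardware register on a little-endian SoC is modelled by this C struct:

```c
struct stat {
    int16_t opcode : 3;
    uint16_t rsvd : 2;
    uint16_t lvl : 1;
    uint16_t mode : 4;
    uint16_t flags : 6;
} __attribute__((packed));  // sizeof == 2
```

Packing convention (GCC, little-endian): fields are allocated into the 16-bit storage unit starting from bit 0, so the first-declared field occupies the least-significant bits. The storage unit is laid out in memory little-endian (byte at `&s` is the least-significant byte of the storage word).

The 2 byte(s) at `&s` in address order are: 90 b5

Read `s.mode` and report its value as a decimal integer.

[0]=0x90 [1]=0xb5 (little-endian) → word 0xb590
opcode:3 @ bit 0 → (0xb590>>0)&0x7 = 0x0
rsvd:2 @ bit 3 → (0xb590>>3)&0x3 = 0x2
lvl:1 @ bit 5 → (0xb590>>5)&0x1 = 0x0
mode:4 @ bit 6 → (0xb590>>6)&0xf = 0x6  ←
flags:6 @ bit 10 → (0xb590>>10)&0x3f = 0x2d

6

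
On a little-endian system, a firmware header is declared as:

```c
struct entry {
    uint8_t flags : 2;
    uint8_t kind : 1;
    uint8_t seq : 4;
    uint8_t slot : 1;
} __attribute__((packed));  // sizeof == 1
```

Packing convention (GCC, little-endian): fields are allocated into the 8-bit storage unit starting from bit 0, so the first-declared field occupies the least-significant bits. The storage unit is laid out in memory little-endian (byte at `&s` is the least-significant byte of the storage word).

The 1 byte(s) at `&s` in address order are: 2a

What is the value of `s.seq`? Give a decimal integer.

[0]=0x2a (little-endian) → word 0x2a
flags:2 @ bit 0 → (0x2a>>0)&0x3 = 0x2
kind:1 @ bit 2 → (0x2a>>2)&0x1 = 0x0
seq:4 @ bit 3 → (0x2a>>3)&0xf = 0x5  ←
slot:1 @ bit 7 → (0x2a>>7)&0x1 = 0x0

5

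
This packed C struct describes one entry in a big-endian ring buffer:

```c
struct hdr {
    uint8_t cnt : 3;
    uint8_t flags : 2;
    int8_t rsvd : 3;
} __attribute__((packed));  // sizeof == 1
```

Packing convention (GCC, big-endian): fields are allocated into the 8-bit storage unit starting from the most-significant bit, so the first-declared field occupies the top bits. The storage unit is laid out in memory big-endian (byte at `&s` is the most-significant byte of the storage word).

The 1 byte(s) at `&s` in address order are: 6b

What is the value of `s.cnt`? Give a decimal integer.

[0]=0x6b (big-endian) → word 0x6b
cnt [5+:3] = (word>>5) & 0x7 = 3  ←
flags [3+:2] = (word>>3) & 0x3 = 1
rsvd [0+:3] = (word>>0) & 0x7 = 3

3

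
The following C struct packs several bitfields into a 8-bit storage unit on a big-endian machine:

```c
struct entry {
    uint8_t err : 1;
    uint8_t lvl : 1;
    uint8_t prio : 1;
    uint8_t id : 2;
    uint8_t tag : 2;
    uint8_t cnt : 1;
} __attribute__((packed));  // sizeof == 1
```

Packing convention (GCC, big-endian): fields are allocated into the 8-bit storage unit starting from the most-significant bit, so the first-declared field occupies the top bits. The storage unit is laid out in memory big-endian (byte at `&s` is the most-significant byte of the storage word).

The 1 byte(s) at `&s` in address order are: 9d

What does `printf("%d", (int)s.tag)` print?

2

[0]=0x9d (big-endian) → word 0x9d
err [7+:1] = (word>>7) & 0x1 = 1
lvl [6+:1] = (word>>6) & 0x1 = 0
prio [5+:1] = (word>>5) & 0x1 = 0
id [3+:2] = (word>>3) & 0x3 = 3
tag [1+:2] = (word>>1) & 0x3 = 2  ←
cnt [0+:1] = (word>>0) & 0x1 = 1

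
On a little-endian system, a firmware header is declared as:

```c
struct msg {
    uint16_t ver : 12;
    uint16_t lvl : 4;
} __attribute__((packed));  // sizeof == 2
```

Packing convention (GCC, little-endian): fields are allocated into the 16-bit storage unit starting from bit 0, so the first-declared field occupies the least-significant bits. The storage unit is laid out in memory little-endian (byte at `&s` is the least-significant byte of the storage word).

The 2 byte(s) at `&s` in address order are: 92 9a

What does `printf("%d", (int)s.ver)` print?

[0]=0x92 [1]=0x9a (little-endian) → word 0x9a92
ver [0+:12] = (word>>0) & 0xfff = 2706  ←
lvl [12+:4] = (word>>12) & 0xf = 9

2706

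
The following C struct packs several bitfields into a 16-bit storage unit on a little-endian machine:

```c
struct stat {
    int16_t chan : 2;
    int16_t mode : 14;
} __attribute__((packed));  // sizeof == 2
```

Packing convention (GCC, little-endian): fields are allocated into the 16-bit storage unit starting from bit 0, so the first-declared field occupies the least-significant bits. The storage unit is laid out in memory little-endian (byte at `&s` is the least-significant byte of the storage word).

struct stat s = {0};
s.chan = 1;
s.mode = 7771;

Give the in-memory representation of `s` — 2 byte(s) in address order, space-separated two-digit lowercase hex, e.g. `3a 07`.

chan (2b) val=1 bits=0x1 at bit 0: 0x0001
mode (14b) val=7771 bits=0x1e5b at bit 2: 0x796d
word = 0x796d → little-endian bytes:
  [0]=0x6d  [1]=0x79

6d 79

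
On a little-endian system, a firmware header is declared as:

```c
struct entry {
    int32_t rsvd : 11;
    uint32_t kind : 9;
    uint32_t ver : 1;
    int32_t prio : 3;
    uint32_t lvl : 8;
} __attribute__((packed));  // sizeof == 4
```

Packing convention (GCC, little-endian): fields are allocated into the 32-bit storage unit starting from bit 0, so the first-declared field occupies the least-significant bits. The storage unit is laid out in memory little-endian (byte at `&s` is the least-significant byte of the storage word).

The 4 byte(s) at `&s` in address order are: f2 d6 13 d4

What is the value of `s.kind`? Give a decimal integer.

122

[0]=0xf2 [1]=0xd6 [2]=0x13 [3]=0xd4 (little-endian) → word 0xd413d6f2
rsvd:11 @ bit 0 → (0xd413d6f2>>0)&0x7ff = 0x6f2
kind:9 @ bit 11 → (0xd413d6f2>>11)&0x1ff = 0x7a  ←
ver:1 @ bit 20 → (0xd413d6f2>>20)&0x1 = 0x1
prio:3 @ bit 21 → (0xd413d6f2>>21)&0x7 = 0x0
lvl:8 @ bit 24 → (0xd413d6f2>>24)&0xff = 0xd4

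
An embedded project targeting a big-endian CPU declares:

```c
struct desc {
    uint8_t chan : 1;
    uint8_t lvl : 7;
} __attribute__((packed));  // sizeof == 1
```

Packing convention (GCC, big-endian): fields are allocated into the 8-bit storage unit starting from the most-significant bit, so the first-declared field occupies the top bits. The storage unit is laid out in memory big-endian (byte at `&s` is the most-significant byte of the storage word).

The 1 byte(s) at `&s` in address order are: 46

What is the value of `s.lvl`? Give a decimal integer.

70

[0]=0x46 (big-endian) → word 0x46
chan [7+:1] = (word>>7) & 0x1 = 0
lvl [0+:7] = (word>>0) & 0x7f = 70  ←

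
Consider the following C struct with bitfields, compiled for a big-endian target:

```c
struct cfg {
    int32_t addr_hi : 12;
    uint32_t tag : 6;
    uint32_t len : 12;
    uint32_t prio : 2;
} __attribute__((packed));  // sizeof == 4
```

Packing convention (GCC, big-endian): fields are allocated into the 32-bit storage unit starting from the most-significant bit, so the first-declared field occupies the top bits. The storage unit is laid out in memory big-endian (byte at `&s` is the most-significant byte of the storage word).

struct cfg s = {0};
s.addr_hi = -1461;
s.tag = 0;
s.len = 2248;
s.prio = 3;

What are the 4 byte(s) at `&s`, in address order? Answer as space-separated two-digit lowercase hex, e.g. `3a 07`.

a4 b0 23 23

addr_hi:12 = -1461 → 0xa4b << 20 → word 0xa4b00000
tag:6 = 0 → 0x0 << 14 → word 0xa4b00000
len:12 = 2248 → 0x8c8 << 2 → word 0xa4b02320
prio:2 = 3 → 0x3 << 0 → word 0xa4b02323
word = 0xa4b02323 → big-endian bytes:
  [0]=0xa4  [1]=0xb0  [2]=0x23  [3]=0x23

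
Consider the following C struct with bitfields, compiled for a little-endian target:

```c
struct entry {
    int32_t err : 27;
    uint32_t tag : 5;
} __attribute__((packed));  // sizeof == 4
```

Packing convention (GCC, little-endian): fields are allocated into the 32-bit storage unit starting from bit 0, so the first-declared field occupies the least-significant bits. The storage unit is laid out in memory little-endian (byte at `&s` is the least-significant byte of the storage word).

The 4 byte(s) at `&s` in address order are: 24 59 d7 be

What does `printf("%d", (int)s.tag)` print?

23

[0]=0x24 [1]=0x59 [2]=0xd7 [3]=0xbe (little-endian) → word 0xbed75924
err [0+:27] = (word>>0) & 0x7ffffff = 114776356
tag [27+:5] = (word>>27) & 0x1f = 23  ←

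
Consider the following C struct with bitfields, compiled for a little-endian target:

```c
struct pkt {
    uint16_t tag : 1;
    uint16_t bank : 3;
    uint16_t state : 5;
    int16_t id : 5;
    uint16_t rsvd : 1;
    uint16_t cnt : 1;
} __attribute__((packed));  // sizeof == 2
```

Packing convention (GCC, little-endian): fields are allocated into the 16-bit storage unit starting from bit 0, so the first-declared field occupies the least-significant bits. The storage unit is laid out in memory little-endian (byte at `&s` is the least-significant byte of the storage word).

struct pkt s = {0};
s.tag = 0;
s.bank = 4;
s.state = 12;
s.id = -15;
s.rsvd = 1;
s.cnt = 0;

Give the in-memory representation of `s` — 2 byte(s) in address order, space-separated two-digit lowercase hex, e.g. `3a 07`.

tag (1b) val=0 bits=0x0 at bit 0: 0x0000
bank (3b) val=4 bits=0x4 at bit 1: 0x0008
state (5b) val=12 bits=0xc at bit 4: 0x00c8
id (5b) val=-15 bits=0x11 at bit 9: 0x22c8
rsvd (1b) val=1 bits=0x1 at bit 14: 0x62c8
cnt (1b) val=0 bits=0x0 at bit 15: 0x62c8
word = 0x62c8 → little-endian bytes:
  [0]=0xc8  [1]=0x62

c8 62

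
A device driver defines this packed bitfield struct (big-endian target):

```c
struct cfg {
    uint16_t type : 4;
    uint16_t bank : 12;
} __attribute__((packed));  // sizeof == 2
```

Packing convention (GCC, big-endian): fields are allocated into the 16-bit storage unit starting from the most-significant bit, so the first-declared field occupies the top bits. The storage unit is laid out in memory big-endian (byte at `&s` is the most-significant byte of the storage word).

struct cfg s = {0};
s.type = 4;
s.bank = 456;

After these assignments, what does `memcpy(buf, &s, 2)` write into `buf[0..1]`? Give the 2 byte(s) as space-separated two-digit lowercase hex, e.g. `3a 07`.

41 c8

type (4b) val=4 bits=0x4 at bit 12: 0x4000
bank (12b) val=456 bits=0x1c8 at bit 0: 0x41c8
word = 0x41c8 → big-endian bytes:
  [0]=0x41  [1]=0xc8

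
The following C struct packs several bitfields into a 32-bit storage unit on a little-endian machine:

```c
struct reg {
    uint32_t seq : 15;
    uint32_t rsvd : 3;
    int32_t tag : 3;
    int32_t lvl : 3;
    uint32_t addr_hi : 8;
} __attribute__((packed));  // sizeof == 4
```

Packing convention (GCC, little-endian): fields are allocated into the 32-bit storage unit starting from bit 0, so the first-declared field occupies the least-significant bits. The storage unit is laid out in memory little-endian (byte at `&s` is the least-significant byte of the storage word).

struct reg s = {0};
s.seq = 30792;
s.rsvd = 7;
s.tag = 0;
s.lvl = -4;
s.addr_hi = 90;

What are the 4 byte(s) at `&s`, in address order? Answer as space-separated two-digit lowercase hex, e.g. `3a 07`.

[0+:15] seq=30792 & 0x7fff = 0x7848; word=0x00007848
[15+:3] rsvd=7 & 0x7 = 0x7; word=0x0003f848
[18+:3] tag=0 & 0x7 = 0x0; word=0x0003f848
[21+:3] lvl=-4 & 0x7 = 0x4; word=0x0083f848
[24+:8] addr_hi=90 & 0xff = 0x5a; word=0x5a83f848
word = 0x5a83f848 → little-endian bytes:
  [0]=0x48  [1]=0xf8  [2]=0x83  [3]=0x5a

48 f8 83 5a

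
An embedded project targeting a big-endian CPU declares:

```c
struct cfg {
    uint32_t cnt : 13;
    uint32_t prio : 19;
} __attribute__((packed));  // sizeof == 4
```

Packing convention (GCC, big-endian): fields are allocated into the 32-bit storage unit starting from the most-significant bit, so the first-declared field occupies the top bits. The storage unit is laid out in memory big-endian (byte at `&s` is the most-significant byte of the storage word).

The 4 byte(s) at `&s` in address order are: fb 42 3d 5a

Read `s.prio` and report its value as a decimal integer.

[0]=0xfb [1]=0x42 [2]=0x3d [3]=0x5a (big-endian) → word 0xfb423d5a
cnt [19+:13] = (word>>19) & 0x1fff = 8040
prio [0+:19] = (word>>0) & 0x7ffff = 146778  ←

146778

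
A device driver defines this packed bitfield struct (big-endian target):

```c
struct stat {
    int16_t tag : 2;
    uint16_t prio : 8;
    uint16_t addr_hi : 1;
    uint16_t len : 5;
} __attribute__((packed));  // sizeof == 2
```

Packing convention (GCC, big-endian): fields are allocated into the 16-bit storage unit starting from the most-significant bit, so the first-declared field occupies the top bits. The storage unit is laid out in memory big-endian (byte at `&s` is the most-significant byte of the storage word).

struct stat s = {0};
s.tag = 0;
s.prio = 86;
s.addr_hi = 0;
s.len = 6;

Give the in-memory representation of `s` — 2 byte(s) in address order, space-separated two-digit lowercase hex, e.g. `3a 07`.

15 86

tag:2 = 0 → 0x0 << 14 → word 0x0000
prio:8 = 86 → 0x56 << 6 → word 0x1580
addr_hi:1 = 0 → 0x0 << 5 → word 0x1580
len:5 = 6 → 0x6 << 0 → word 0x1586
word = 0x1586 → big-endian bytes:
  [0]=0x15  [1]=0x86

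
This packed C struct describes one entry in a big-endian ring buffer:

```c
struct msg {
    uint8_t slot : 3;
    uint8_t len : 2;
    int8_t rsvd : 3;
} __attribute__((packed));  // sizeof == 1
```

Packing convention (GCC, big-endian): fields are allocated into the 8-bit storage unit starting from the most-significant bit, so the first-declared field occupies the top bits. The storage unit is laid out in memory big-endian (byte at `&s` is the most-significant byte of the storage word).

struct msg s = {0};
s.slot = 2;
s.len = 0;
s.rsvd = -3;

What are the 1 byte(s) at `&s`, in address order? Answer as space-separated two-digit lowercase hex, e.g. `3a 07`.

slot (3b) val=2 bits=0x2 at bit 5: 0x40
len (2b) val=0 bits=0x0 at bit 3: 0x40
rsvd (3b) val=-3 bits=0x5 at bit 0: 0x45
word = 0x45 → big-endian bytes:
  [0]=0x45

45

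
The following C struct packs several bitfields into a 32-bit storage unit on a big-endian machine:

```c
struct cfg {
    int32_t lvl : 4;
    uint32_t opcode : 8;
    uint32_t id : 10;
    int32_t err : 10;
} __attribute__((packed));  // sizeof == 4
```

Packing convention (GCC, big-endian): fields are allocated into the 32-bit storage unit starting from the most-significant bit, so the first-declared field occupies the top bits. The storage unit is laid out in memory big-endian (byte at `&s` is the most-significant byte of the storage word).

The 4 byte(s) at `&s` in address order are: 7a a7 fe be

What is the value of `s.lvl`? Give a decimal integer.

7

[0]=0x7a [1]=0xa7 [2]=0xfe [3]=0xbe (big-endian) → word 0x7aa7febe
lvl [28+:4] = (word>>28) & 0xf = 7  ←
opcode [20+:8] = (word>>20) & 0xff = 170
id [10+:10] = (word>>10) & 0x3ff = 511
err [0+:10] = (word>>0) & 0x3ff = 702
lvl signed 4b, MSB=0: value = 7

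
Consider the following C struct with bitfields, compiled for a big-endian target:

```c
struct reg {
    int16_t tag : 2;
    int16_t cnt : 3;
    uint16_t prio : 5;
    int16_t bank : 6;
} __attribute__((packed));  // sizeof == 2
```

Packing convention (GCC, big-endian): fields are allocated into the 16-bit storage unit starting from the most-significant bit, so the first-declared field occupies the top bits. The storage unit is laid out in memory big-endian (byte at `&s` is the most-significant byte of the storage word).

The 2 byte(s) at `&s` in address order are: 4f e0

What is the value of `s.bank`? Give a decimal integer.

-32

[0]=0x4f [1]=0xe0 (big-endian) → word 0x4fe0
tag:2 @ bit 14 → (0x4fe0>>14)&0x3 = 0x1
cnt:3 @ bit 11 → (0x4fe0>>11)&0x7 = 0x1
prio:5 @ bit 6 → (0x4fe0>>6)&0x1f = 0x1f
bank:6 @ bit 0 → (0x4fe0>>0)&0x3f = 0x20  ←
bank signed 6b, MSB=1: 32 - 64 = -32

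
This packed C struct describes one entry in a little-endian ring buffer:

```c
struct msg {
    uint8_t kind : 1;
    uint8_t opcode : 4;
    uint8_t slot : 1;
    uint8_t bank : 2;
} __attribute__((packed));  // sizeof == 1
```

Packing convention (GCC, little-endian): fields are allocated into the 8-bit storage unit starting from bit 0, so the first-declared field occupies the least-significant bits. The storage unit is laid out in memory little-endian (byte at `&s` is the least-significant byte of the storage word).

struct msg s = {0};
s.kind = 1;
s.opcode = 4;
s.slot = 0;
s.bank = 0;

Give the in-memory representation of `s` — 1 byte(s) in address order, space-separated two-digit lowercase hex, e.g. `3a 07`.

kind:1 = 1 → 0x1 << 0 → word 0x01
opcode:4 = 4 → 0x4 << 1 → word 0x09
slot:1 = 0 → 0x0 << 5 → word 0x09
bank:2 = 0 → 0x0 << 6 → word 0x09
word = 0x09 → little-endian bytes:
  [0]=0x09

09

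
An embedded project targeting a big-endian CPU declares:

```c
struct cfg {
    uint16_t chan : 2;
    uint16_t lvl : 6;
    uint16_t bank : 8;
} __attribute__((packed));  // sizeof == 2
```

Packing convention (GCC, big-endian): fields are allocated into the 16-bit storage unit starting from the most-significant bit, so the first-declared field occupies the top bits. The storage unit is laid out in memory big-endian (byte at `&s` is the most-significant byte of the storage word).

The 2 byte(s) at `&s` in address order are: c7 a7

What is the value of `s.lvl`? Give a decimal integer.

7

[0]=0xc7 [1]=0xa7 (big-endian) → word 0xc7a7
chan [14+:2] = (word>>14) & 0x3 = 3
lvl [8+:6] = (word>>8) & 0x3f = 7  ←
bank [0+:8] = (word>>0) & 0xff = 167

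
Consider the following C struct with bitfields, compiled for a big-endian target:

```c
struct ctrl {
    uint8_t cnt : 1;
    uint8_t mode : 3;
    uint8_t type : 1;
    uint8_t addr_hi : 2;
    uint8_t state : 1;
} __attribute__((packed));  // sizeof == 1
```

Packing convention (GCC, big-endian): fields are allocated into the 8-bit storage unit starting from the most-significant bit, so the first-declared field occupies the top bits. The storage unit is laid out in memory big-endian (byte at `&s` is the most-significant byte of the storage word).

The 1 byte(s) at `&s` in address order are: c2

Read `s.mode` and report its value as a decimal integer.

4

[0]=0xc2 (big-endian) → word 0xc2
cnt [7+:1] = (word>>7) & 0x1 = 1
mode [4+:3] = (word>>4) & 0x7 = 4  ←
type [3+:1] = (word>>3) & 0x1 = 0
addr_hi [1+:2] = (word>>1) & 0x3 = 1
state [0+:1] = (word>>0) & 0x1 = 0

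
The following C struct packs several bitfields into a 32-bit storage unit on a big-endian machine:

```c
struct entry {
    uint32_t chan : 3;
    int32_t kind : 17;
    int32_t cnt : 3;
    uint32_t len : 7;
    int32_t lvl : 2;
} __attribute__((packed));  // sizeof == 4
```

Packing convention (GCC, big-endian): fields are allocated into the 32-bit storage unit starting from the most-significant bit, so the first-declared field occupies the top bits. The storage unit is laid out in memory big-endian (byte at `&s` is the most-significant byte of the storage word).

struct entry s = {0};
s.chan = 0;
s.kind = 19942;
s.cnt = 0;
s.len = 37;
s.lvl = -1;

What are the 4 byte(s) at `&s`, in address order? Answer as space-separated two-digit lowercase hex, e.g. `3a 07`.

04 de 60 97

[29+:3] chan=0 & 0x7 = 0x0; word=0x00000000
[12+:17] kind=19942 & 0x1ffff = 0x4de6; word=0x04de6000
[9+:3] cnt=0 & 0x7 = 0x0; word=0x04de6000
[2+:7] len=37 & 0x7f = 0x25; word=0x04de6094
[0+:2] lvl=-1 & 0x3 = 0x3; word=0x04de6097
word = 0x04de6097 → big-endian bytes:
  [0]=0x04  [1]=0xde  [2]=0x60  [3]=0x97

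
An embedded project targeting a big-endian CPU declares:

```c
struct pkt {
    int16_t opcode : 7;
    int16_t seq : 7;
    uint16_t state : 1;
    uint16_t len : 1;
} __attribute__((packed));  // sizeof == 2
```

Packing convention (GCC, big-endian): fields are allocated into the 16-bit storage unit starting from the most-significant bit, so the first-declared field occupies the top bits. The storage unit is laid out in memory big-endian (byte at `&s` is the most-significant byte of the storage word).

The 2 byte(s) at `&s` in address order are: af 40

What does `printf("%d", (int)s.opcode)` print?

[0]=0xaf [1]=0x40 (big-endian) → word 0xaf40
opcode [9+:7] = (word>>9) & 0x7f = 87  ←
seq [2+:7] = (word>>2) & 0x7f = 80
state [1+:1] = (word>>1) & 0x1 = 0
len [0+:1] = (word>>0) & 0x1 = 0
opcode signed 7b, MSB=1: 87 - 128 = -41

-41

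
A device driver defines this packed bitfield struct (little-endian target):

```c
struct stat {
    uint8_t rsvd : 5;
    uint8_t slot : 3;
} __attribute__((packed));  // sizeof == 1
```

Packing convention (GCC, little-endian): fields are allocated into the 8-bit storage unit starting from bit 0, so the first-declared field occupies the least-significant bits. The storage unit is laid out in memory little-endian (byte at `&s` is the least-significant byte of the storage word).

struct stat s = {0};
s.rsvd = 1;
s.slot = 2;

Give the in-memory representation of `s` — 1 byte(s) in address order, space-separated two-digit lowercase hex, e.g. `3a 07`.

[0+:5] rsvd=1 & 0x1f = 0x1; word=0x01
[5+:3] slot=2 & 0x7 = 0x2; word=0x41
word = 0x41 → little-endian bytes:
  [0]=0x41

41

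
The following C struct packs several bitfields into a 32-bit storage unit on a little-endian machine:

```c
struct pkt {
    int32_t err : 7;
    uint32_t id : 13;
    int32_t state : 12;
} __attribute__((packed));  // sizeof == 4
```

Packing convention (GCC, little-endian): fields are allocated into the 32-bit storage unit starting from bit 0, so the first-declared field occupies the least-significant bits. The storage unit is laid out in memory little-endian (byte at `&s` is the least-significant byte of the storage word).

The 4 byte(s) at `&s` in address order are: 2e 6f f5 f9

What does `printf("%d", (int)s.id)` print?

[0]=0x2e [1]=0x6f [2]=0xf5 [3]=0xf9 (little-endian) → word 0xf9f56f2e
err [0+:7] = (word>>0) & 0x7f = 46
id [7+:13] = (word>>7) & 0x1fff = 2782  ←
state [20+:12] = (word>>20) & 0xfff = 3999

2782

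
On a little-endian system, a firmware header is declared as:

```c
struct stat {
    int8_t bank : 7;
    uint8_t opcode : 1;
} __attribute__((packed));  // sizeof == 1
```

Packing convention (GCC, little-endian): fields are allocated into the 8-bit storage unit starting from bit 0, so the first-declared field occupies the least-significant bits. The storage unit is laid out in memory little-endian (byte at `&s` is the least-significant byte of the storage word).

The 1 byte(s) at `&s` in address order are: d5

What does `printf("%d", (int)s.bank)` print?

[0]=0xd5 (little-endian) → word 0xd5
bank:7 @ bit 0 → (0xd5>>0)&0x7f = 0x55  ←
opcode:1 @ bit 7 → (0xd5>>7)&0x1 = 0x1
bank signed 7b, MSB=1: 85 - 128 = -43

-43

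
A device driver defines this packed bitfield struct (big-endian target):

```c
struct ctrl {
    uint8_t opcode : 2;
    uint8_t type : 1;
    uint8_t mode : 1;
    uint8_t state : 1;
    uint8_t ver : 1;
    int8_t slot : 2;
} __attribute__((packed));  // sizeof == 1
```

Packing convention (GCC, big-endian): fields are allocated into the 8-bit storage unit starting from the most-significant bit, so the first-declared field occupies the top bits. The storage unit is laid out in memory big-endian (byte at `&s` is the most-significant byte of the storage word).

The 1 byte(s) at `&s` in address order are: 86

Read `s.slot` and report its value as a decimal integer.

[0]=0x86 (big-endian) → word 0x86
opcode [6+:2] = (word>>6) & 0x3 = 2
type [5+:1] = (word>>5) & 0x1 = 0
mode [4+:1] = (word>>4) & 0x1 = 0
state [3+:1] = (word>>3) & 0x1 = 0
ver [2+:1] = (word>>2) & 0x1 = 1
slot [0+:2] = (word>>0) & 0x3 = 2  ←
slot signed 2b, MSB=1: 2 - 4 = -2

-2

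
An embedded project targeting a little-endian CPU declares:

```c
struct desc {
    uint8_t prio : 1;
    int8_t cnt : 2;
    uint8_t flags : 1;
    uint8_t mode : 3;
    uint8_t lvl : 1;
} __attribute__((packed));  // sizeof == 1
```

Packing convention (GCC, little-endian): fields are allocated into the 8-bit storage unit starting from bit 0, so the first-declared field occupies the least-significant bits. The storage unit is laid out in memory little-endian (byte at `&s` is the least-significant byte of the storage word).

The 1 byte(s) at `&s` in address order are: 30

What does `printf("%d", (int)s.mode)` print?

3

[0]=0x30 (little-endian) → word 0x30
prio:1 @ bit 0 → (0x30>>0)&0x1 = 0x0
cnt:2 @ bit 1 → (0x30>>1)&0x3 = 0x0
flags:1 @ bit 3 → (0x30>>3)&0x1 = 0x0
mode:3 @ bit 4 → (0x30>>4)&0x7 = 0x3  ←
lvl:1 @ bit 7 → (0x30>>7)&0x1 = 0x0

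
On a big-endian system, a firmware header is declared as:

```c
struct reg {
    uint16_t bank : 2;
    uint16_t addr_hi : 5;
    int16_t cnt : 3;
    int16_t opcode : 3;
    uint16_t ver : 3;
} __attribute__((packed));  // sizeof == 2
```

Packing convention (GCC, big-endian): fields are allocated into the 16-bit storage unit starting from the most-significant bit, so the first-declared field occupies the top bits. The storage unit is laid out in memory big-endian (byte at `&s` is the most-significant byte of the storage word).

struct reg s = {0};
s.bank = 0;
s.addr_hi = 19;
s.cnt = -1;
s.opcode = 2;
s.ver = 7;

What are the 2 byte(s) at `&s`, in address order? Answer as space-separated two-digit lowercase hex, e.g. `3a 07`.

[14+:2] bank=0 & 0x3 = 0x0; word=0x0000
[9+:5] addr_hi=19 & 0x1f = 0x13; word=0x2600
[6+:3] cnt=-1 & 0x7 = 0x7; word=0x27c0
[3+:3] opcode=2 & 0x7 = 0x2; word=0x27d0
[0+:3] ver=7 & 0x7 = 0x7; word=0x27d7
word = 0x27d7 → big-endian bytes:
  [0]=0x27  [1]=0xd7

27 d7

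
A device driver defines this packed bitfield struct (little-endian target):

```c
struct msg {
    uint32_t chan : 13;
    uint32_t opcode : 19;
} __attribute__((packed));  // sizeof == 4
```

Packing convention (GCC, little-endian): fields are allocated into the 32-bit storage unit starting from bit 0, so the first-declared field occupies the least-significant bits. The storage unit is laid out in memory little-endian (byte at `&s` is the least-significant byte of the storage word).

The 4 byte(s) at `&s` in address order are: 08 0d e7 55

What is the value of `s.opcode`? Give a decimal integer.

175928

[0]=0x08 [1]=0x0d [2]=0xe7 [3]=0x55 (little-endian) → word 0x55e70d08
chan:13 @ bit 0 → (0x55e70d08>>0)&0x1fff = 0xd08
opcode:19 @ bit 13 → (0x55e70d08>>13)&0x7ffff = 0x2af38  ←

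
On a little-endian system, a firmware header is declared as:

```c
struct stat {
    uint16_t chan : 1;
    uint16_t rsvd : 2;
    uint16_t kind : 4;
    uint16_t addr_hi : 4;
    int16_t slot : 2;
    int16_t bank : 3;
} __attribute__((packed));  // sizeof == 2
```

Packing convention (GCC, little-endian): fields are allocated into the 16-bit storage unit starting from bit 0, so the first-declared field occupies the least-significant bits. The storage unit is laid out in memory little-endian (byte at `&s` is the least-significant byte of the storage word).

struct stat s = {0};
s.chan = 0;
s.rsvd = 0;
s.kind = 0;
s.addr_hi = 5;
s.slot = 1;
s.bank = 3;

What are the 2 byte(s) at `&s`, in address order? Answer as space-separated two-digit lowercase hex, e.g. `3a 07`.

chan:1 = 0 → 0x0 << 0 → word 0x0000
rsvd:2 = 0 → 0x0 << 1 → word 0x0000
kind:4 = 0 → 0x0 << 3 → word 0x0000
addr_hi:4 = 5 → 0x5 << 7 → word 0x0280
slot:2 = 1 → 0x1 << 11 → word 0x0a80
bank:3 = 3 → 0x3 << 13 → word 0x6a80
word = 0x6a80 → little-endian bytes:
  [0]=0x80  [1]=0x6a

80 6a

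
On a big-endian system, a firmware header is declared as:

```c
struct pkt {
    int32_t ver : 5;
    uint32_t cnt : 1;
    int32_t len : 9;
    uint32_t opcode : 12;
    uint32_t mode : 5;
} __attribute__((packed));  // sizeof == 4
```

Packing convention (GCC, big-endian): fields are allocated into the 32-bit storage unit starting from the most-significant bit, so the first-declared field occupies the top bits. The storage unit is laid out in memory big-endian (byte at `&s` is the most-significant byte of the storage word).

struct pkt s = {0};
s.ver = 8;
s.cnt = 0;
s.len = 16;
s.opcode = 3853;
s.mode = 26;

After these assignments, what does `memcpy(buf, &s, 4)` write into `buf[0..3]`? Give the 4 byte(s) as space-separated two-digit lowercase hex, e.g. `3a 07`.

ver:5 = 8 → 0x8 << 27 → word 0x40000000
cnt:1 = 0 → 0x0 << 26 → word 0x40000000
len:9 = 16 → 0x10 << 17 → word 0x40200000
opcode:12 = 3853 → 0xf0d << 5 → word 0x4021e1a0
mode:5 = 26 → 0x1a << 0 → word 0x4021e1ba
word = 0x4021e1ba → big-endian bytes:
  [0]=0x40  [1]=0x21  [2]=0xe1  [3]=0xba

40 21 e1 ba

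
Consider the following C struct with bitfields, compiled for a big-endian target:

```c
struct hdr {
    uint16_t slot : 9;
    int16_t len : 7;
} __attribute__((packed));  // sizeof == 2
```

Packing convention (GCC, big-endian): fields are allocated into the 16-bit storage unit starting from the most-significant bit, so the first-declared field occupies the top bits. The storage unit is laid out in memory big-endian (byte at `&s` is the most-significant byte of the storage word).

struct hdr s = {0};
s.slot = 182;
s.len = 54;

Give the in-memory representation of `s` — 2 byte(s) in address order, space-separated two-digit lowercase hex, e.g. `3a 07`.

slot:9 = 182 → 0xb6 << 7 → word 0x5b00
len:7 = 54 → 0x36 << 0 → word 0x5b36
word = 0x5b36 → big-endian bytes:
  [0]=0x5b  [1]=0x36

5b 36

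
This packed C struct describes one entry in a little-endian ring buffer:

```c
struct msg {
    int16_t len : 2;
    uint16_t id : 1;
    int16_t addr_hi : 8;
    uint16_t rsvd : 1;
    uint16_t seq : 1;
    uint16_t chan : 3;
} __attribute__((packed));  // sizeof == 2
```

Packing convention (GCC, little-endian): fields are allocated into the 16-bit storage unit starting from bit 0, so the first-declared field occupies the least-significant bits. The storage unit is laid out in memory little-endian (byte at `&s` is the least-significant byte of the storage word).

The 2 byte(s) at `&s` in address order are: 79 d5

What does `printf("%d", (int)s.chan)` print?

6

[0]=0x79 [1]=0xd5 (little-endian) → word 0xd579
len:2 @ bit 0 → (0xd579>>0)&0x3 = 0x1
id:1 @ bit 2 → (0xd579>>2)&0x1 = 0x0
addr_hi:8 @ bit 3 → (0xd579>>3)&0xff = 0xaf
rsvd:1 @ bit 11 → (0xd579>>11)&0x1 = 0x0
seq:1 @ bit 12 → (0xd579>>12)&0x1 = 0x1
chan:3 @ bit 13 → (0xd579>>13)&0x7 = 0x6  ←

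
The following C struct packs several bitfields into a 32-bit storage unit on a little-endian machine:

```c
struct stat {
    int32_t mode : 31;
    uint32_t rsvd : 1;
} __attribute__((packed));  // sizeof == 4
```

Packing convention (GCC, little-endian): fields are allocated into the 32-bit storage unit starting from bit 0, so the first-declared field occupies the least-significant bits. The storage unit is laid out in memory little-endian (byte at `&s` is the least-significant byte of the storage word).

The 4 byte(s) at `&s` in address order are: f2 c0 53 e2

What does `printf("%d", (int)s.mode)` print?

-497827598

[0]=0xf2 [1]=0xc0 [2]=0x53 [3]=0xe2 (little-endian) → word 0xe253c0f2
mode [0+:31] = (word>>0) & 0x7fffffff = 1649656050  ←
rsvd [31+:1] = (word>>31) & 0x1 = 1
mode signed 31b, MSB=1: 1649656050 - 2147483648 = -497827598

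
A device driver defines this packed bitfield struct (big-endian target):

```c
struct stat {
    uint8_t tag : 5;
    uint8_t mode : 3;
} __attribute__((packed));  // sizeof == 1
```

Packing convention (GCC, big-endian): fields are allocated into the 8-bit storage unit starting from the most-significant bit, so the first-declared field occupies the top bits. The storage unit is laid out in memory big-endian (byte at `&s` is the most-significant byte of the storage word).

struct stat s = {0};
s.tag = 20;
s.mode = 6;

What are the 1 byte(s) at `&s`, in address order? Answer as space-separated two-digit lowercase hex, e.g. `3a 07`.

a6

tag:5 = 20 → 0x14 << 3 → word 0xa0
mode:3 = 6 → 0x6 << 0 → word 0xa6
word = 0xa6 → big-endian bytes:
  [0]=0xa6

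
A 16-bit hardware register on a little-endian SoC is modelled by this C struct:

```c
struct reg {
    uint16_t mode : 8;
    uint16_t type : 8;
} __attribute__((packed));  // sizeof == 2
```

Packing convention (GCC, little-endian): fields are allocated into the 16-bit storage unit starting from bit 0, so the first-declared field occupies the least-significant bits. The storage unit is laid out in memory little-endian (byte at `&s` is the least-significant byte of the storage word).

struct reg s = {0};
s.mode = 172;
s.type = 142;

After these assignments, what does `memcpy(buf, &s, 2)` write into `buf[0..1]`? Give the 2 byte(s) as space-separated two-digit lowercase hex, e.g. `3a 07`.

ac 8e

[0+:8] mode=172 & 0xff = 0xac; word=0x00ac
[8+:8] type=142 & 0xff = 0x8e; word=0x8eac
word = 0x8eac → little-endian bytes:
  [0]=0xac  [1]=0x8e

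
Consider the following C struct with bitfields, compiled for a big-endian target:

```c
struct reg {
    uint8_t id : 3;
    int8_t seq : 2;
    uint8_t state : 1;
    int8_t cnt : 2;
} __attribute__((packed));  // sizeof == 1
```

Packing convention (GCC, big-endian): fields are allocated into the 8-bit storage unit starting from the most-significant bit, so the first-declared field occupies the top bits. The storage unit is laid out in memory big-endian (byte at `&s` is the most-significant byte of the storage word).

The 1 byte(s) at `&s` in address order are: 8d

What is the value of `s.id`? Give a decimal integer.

[0]=0x8d (big-endian) → word 0x8d
id:3 @ bit 5 → (0x8d>>5)&0x7 = 0x4  ←
seq:2 @ bit 3 → (0x8d>>3)&0x3 = 0x1
state:1 @ bit 2 → (0x8d>>2)&0x1 = 0x1
cnt:2 @ bit 0 → (0x8d>>0)&0x3 = 0x1

4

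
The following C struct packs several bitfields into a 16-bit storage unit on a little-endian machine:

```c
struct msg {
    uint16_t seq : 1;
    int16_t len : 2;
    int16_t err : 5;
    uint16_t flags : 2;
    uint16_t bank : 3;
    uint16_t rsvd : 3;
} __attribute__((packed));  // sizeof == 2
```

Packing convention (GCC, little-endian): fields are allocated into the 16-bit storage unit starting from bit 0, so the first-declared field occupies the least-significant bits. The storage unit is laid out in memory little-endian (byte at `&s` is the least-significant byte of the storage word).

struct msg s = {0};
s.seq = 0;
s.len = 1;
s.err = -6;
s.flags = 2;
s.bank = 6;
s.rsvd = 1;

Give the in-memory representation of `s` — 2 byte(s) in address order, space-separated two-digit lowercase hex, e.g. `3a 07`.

d2 3a

[0+:1] seq=0 & 0x1 = 0x0; word=0x0000
[1+:2] len=1 & 0x3 = 0x1; word=0x0002
[3+:5] err=-6 & 0x1f = 0x1a; word=0x00d2
[8+:2] flags=2 & 0x3 = 0x2; word=0x02d2
[10+:3] bank=6 & 0x7 = 0x6; word=0x1ad2
[13+:3] rsvd=1 & 0x7 = 0x1; word=0x3ad2
word = 0x3ad2 → little-endian bytes:
  [0]=0xd2  [1]=0x3a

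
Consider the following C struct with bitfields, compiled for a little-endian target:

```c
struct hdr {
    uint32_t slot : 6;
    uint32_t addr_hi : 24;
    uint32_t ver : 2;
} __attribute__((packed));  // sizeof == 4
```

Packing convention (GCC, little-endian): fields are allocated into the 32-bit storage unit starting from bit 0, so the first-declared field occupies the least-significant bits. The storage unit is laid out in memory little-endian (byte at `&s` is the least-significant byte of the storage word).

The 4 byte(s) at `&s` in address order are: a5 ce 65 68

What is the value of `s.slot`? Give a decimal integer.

[0]=0xa5 [1]=0xce [2]=0x65 [3]=0x68 (little-endian) → word 0x6865cea5
slot [0+:6] = (word>>0) & 0x3f = 37  ←
addr_hi [6+:24] = (word>>6) & 0xffffff = 10590010
ver [30+:2] = (word>>30) & 0x3 = 1

37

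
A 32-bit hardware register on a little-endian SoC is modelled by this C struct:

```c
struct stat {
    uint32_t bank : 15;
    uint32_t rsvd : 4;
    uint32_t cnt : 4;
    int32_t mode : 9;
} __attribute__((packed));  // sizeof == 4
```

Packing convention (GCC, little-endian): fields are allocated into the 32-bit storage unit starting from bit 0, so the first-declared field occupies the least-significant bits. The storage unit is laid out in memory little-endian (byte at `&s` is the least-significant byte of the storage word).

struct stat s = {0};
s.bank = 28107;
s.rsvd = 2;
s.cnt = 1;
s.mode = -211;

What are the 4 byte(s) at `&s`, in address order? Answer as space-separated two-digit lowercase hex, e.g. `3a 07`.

bank:15 = 28107 → 0x6dcb << 0 → word 0x00006dcb
rsvd:4 = 2 → 0x2 << 15 → word 0x00016dcb
cnt:4 = 1 → 0x1 << 19 → word 0x00096dcb
mode:9 = -211 → 0x12d << 23 → word 0x96896dcb
word = 0x96896dcb → little-endian bytes:
  [0]=0xcb  [1]=0x6d  [2]=0x89  [3]=0x96

cb 6d 89 96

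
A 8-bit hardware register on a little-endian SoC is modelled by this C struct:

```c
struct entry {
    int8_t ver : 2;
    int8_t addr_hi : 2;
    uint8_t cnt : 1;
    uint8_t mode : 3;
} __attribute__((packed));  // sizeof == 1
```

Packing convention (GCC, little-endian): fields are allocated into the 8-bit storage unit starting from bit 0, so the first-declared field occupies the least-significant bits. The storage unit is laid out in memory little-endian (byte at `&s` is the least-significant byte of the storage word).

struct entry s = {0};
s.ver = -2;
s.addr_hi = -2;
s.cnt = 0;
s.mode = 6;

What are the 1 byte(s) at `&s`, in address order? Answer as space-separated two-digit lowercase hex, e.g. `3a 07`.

ca

ver (2b) val=-2 bits=0x2 at bit 0: 0x02
addr_hi (2b) val=-2 bits=0x2 at bit 2: 0x0a
cnt (1b) val=0 bits=0x0 at bit 4: 0x0a
mode (3b) val=6 bits=0x6 at bit 5: 0xca
word = 0xca → little-endian bytes:
  [0]=0xca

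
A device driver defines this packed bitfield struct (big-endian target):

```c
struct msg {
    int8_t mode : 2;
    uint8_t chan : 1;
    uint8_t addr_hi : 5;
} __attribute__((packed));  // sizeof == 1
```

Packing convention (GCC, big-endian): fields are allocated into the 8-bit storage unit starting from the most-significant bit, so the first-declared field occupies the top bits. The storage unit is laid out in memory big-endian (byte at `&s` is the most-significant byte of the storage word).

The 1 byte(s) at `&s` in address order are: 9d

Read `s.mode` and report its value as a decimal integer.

[0]=0x9d (big-endian) → word 0x9d
mode [6+:2] = (word>>6) & 0x3 = 2  ←
chan [5+:1] = (word>>5) & 0x1 = 0
addr_hi [0+:5] = (word>>0) & 0x1f = 29
mode signed 2b, MSB=1: 2 - 4 = -2

-2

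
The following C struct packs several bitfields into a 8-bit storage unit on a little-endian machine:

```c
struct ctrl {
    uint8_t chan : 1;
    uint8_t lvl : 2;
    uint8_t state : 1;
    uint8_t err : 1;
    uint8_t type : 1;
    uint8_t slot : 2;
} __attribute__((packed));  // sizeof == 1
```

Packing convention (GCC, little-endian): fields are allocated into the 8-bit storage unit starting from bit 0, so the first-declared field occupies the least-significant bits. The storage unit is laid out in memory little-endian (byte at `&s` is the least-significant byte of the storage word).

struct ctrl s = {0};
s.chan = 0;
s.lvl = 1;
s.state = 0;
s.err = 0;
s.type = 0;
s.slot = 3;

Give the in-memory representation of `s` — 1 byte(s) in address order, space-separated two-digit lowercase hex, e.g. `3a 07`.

c2

[0+:1] chan=0 & 0x1 = 0x0; word=0x00
[1+:2] lvl=1 & 0x3 = 0x1; word=0x02
[3+:1] state=0 & 0x1 = 0x0; word=0x02
[4+:1] err=0 & 0x1 = 0x0; word=0x02
[5+:1] type=0 & 0x1 = 0x0; word=0x02
[6+:2] slot=3 & 0x3 = 0x3; word=0xc2
word = 0xc2 → little-endian bytes:
  [0]=0xc2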